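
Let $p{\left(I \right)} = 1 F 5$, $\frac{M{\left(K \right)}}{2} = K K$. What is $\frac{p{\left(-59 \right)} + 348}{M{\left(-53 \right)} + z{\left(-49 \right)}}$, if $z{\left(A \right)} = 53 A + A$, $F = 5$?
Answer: $\frac{373}{2972} \approx 0.1255$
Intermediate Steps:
$M{\left(K \right)} = 2 K^{2}$ ($M{\left(K \right)} = 2 K K = 2 K^{2}$)
$z{\left(A \right)} = 54 A$
$p{\left(I \right)} = 25$ ($p{\left(I \right)} = 1 \cdot 5 \cdot 5 = 5 \cdot 5 = 25$)
$\frac{p{\left(-59 \right)} + 348}{M{\left(-53 \right)} + z{\left(-49 \right)}} = \frac{25 + 348}{2 \left(-53\right)^{2} + 54 \left(-49\right)} = \frac{373}{2 \cdot 2809 - 2646} = \frac{373}{5618 - 2646} = \frac{373}{2972}$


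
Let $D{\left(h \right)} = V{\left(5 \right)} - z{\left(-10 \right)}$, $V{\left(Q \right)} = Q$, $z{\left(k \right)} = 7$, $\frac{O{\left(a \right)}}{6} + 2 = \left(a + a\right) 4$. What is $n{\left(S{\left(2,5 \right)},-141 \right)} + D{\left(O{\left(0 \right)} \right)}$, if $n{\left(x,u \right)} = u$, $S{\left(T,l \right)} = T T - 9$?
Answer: $-143$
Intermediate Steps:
$S{\left(T,l \right)} = -9 + T^{2}$ ($S{\left(T,l \right)} = T^{2} - 9 = -9 + T^{2}$)
$O{\left(a \right)} = -12 + 48 a$ ($O{\left(a \right)} = -12 + 6 \left(a + a\right) 4 = -12 + 6 \cdot 2 a 4 = -12 + 6 \cdot 8 a = -12 + 48 a$)
$D{\left(h \right)} = -2$ ($D{\left(h \right)} = 5 - 7 = -2$)
$n{\left(S{\left(2,5 \right)},-141 \right)} + D{\left(O{\left(0 \right)} \right)} = -141 - 2 = -143$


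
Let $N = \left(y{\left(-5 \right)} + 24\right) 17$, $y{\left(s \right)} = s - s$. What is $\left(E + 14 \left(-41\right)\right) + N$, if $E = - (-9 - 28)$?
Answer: $-129$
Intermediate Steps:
$y{\left(s \right)} = 0$
$N = 408$ ($N = \left(0 + 24\right) 17 = 24 \cdot 17 = 408$)
$E = 37$ ($E = \left(-1\right) \left(-37\right) = 37$)
$\left(E + 14 \left(-41\right)\right) + N = \left(37 + 14 \left(-41\right)\right) + 408 = \left(37 - 574\right) + 408 = -537 + 408 = -129$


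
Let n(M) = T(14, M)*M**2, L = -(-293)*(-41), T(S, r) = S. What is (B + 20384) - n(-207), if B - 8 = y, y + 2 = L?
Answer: -591509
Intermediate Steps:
L = -12013 (L = -1*12013 = -12013)
y = -12015 (y = -2 - 12013 = -12015)
n(M) = 14*M**2
B = -12007 (B = 8 - 12015 = -12007)
(B + 20384) - n(-207) = (-12007 + 20384) - 14*(-207)**2 = 8377 - 14*42849 = 8377 - 1*599886 = 8377 - 599886 = -591509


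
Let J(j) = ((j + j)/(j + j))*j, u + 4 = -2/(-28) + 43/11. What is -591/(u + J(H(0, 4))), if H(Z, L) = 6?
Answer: -30338/307 ≈ -98.821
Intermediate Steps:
u = -3/154 (u = -4 + (-2/(-28) + 43/11) = -4 + (-2*(-1/28) + 43*(1/11)) = -4 + (1/14 + 43/11) = -4 + 613/154 = -3/154 ≈ -0.019481)
J(j) = j (J(j) = ((2*j)/((2*j)))*j = ((2*j)*(1/(2*j)))*j = 1*j = j)
-591/(u + J(H(0, 4))) = -591/(-3/154 + 6) = -591/(921/154) = (154/921)*(-591) = -30338/307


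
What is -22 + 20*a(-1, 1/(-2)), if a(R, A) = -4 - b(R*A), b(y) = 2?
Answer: -142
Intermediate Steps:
a(R, A) = -6 (a(R, A) = -4 - 1*2 = -4 - 2 = -6)
-22 + 20*a(-1, 1/(-2)) = -22 + 20*(-6) = -22 - 120 = -142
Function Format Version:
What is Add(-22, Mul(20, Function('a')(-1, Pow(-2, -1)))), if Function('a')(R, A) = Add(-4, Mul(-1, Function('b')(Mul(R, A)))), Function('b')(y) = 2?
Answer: -142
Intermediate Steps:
Function('a')(R, A) = -6 (Function('a')(R, A) = Add(-4, Mul(-1, 2)) = Add(-4, -2) = -6)
Add(-22, Mul(20, Function('a')(-1, Pow(-2, -1)))) = Add(-22, Mul(20, -6)) = Add(-22, -120) = -142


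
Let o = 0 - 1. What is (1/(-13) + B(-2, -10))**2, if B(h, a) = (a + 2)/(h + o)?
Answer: 10201/1521 ≈ 6.7068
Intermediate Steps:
o = -1
B(h, a) = (2 + a)/(-1 + h) (B(h, a) = (a + 2)/(h - 1) = (2 + a)/(-1 + h))
(1/(-13) + B(-2, -10))**2 = (1/(-13) + (2 - 10)/(-1 - 2))**2 = (-1/13 - 8/(-3))**2 = (-1/13 - 1/3*(-8))**2 = (-1/13 + 8/3)**2 = (101/39)**2 = 10201/1521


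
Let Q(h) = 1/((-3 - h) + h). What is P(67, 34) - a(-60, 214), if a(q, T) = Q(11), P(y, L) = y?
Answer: 202/3 ≈ 67.333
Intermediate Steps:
Q(h) = -⅓ (Q(h) = 1/(-3) = -⅓)
a(q, T) = -⅓
P(67, 34) - a(-60, 214) = 67 - 1*(-⅓) = 67 + ⅓ = 202/3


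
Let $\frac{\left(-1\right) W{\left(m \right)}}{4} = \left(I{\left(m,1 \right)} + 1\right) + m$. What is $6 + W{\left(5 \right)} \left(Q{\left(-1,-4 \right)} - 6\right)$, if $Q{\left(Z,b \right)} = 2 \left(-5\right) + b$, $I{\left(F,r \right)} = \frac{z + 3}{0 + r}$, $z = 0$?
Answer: $726$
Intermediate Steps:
$I{\left(F,r \right)} = \frac{3}{r}$ ($I{\left(F,r \right)} = \frac{0 + 3}{0 + r} = \frac{3}{r}$)
$Q{\left(Z,b \right)} = -10 + b$
$W{\left(m \right)} = -16 - 4 m$ ($W{\left(m \right)} = - 4 \left(\left(\frac{3}{1} + 1\right) + m\right) = - 4 \left(\left(3 \cdot 1 + 1\right) + m\right) = - 4 \left(\left(3 + 1\right) + m\right) = - 4 \left(4 + m\right) = -16 - 4 m$)
$6 + W{\left(5 \right)} \left(Q{\left(-1,-4 \right)} - 6\right) = 6 + \left(-16 - 20\right) \left(\left(-10 - 4\right) - 6\right) = 6 + \left(-16 - 20\right) \left(-14 - 6\right) = 6 - -720 = 6 + 720 = 726$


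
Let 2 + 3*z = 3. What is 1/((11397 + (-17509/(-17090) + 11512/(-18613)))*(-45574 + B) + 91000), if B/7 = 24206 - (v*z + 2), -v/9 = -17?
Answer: 318096170/447763764084591219 ≈ 7.1041e-10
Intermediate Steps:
z = ⅓ (z = -⅔ + (⅓)*3 = -⅔ + 1 = ⅓ ≈ 0.33333)
v = 153 (v = -9*(-17) = 153)
B = 169071 (B = 7*(24206 - (153*(⅓) + 2)) = 7*(24206 - (51 + 2)) = 7*(24206 - 1*53) = 7*(24206 - 53) = 7*24153 = 169071)
1/((11397 + (-17509/(-17090) + 11512/(-18613)))*(-45574 + B) + 91000) = 1/((11397 + (-17509/(-17090) + 11512/(-18613)))*(-45574 + 169071) + 91000) = 1/((11397 + (-17509*(-1/17090) + 11512*(-1/18613)))*123497 + 91000) = 1/((11397 + (17509/17090 - 11512/18613))*123497 + 91000) = 1/((11397 + 129154937/318096170)*123497 + 91000) = 1/((3625471204427/318096170)*123497 + 91000) = 1/(447734817333121219/318096170 + 91000) = 1/(447763764084591219/318096170) = 318096170/447763764084591219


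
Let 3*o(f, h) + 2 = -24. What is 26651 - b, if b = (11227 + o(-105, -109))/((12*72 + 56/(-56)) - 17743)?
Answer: 269928059/10128 ≈ 26652.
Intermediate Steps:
o(f, h) = -26/3 (o(f, h) = -⅔ + (⅓)*(-24) = -⅔ - 8 = -26/3)
b = -6731/10128 (b = (11227 - 26/3)/((12*72 + 56/(-56)) - 17743) = 33655/(3*((864 + 56*(-1/56)) - 17743)) = 33655/(3*((864 - 1) - 17743)) = 33655/(3*(863 - 17743)) = (33655/3)/(-16880) = (33655/3)*(-1/16880) = -6731/10128 ≈ -0.66459)
26651 - b = 26651 - 1*(-6731/10128) = 26651 + 6731/10128 = 269928059/10128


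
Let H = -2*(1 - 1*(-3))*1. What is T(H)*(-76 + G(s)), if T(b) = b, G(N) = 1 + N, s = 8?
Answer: 536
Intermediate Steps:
H = -8 (H = -2*(1 + 3)*1 = -2*4*1 = -8*1 = -8)
T(H)*(-76 + G(s)) = -8*(-76 + (1 + 8)) = -8*(-76 + 9) = -8*(-67) = 536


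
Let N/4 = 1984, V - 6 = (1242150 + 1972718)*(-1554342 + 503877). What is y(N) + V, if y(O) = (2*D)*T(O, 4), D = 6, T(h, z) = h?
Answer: -3377106218382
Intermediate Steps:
V = -3377106313614 (V = 6 + (1242150 + 1972718)*(-1554342 + 503877) = 6 + 3214868*(-1050465) = 6 - 3377106313620 = -3377106313614)
N = 7936 (N = 4*1984 = 7936)
y(O) = 12*O (y(O) = (2*6)*O = 12*O)
y(N) + V = 12*7936 - 3377106313614 = 95232 - 3377106313614 = -3377106218382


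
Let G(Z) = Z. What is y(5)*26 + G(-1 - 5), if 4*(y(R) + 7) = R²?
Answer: -51/2 ≈ -25.500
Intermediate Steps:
y(R) = -7 + R²/4
y(5)*26 + G(-1 - 5) = (-7 + (¼)*5²)*26 + (-1 - 5) = (-7 + (¼)*25)*26 - 6 = (-7 + 25/4)*26 - 6 = -¾*26 - 6 = -39/2 - 6 = -51/2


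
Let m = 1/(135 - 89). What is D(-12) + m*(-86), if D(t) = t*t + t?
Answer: 2993/23 ≈ 130.13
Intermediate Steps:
m = 1/46 ≈ 0.021739
D(t) = t + t**2 (D(t) = t**2 + t = t + t**2)
D(-12) + m*(-86) = -12*(1 - 12) + (1/46)*(-86) = -12*(-11) - 43/23 = 132 - 43/23 = 2993/23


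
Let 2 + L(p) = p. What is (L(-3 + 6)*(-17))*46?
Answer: -782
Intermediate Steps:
L(p) = -2 + p
(L(-3 + 6)*(-17))*46 = ((-2 + (-3 + 6))*(-17))*46 = ((-2 + 3)*(-17))*46 = (1*(-17))*46 = -17*46 = -782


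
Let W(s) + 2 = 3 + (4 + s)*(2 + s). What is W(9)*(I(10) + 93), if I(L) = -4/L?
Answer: 66672/5 ≈ 13334.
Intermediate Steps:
W(s) = 1 + (2 + s)*(4 + s) (W(s) = -2 + (3 + (4 + s)*(2 + s)) = -2 + (3 + (2 + s)*(4 + s)) = 1 + (2 + s)*(4 + s))
W(9)*(I(10) + 93) = (9 + 9**2 + 6*9)*(-4/10 + 93) = (9 + 81 + 54)*(-4*1/10 + 93) = 144*(-2/5 + 93) = 144*(463/5) = 66672/5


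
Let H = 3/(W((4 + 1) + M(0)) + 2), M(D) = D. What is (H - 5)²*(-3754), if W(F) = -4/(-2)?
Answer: -542453/8 ≈ -67807.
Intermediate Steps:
W(F) = 2 (W(F) = -4*(-½) = 2)
H = ¾ (H = 3/(2 + 2) = 3/4 = 3*(¼) = ¾ ≈ 0.75000)
(H - 5)²*(-3754) = (¾ - 5)²*(-3754) = (-17/4)²*(-3754) = (289/16)*(-3754) = -542453/8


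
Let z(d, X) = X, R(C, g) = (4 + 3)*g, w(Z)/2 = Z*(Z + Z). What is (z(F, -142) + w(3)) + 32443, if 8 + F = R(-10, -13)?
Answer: 32337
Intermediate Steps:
w(Z) = 4*Z² (w(Z) = 2*(Z*(Z + Z)) = 2*(Z*(2*Z)) = 2*(2*Z²) = 4*Z²)
R(C, g) = 7*g
F = -99 (F = -8 + 7*(-13) = -8 - 91 = -99)
(z(F, -142) + w(3)) + 32443 = (-142 + 4*3²) + 32443 = (-142 + 4*9) + 32443 = (-142 + 36) + 32443 = -106 + 32443 = 32337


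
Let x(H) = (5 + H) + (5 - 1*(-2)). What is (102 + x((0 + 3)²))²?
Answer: 15129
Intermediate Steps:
x(H) = 12 + H (x(H) = (5 + H) + (5 + 2) = (5 + H) + 7 = 12 + H)
(102 + x((0 + 3)²))² = (102 + (12 + (0 + 3)²))² = (102 + (12 + 3²))² = (102 + (12 + 9))² = (102 + 21)² = 123² = 15129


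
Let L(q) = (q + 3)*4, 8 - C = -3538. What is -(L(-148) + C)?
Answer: -2966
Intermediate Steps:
C = 3546 (C = 8 - 1*(-3538) = 8 + 3538 = 3546)
L(q) = 12 + 4*q (L(q) = (3 + q)*4 = 12 + 4*q)
-(L(-148) + C) = -((12 + 4*(-148)) + 3546) = -((12 - 592) + 3546) = -(-580 + 3546) = -1*2966 = -2966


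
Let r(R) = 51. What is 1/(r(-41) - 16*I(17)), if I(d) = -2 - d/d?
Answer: 1/99 ≈ 0.010101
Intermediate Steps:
I(d) = -3 (I(d) = -2 - 1*1 = -2 - 1 = -3)
1/(r(-41) - 16*I(17)) = 1/(51 - 16*(-3)) = 1/(51 + 48) = 1/99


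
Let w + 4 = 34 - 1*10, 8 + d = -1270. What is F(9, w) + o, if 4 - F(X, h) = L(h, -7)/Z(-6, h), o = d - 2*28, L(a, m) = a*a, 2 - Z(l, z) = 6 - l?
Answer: -1290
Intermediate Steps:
Z(l, z) = -4 + l (Z(l, z) = 2 - (6 - l) = 2 + (-6 + l) = -4 + l)
d = -1278 (d = -8 - 1270 = -1278)
L(a, m) = a²
w = 20 (w = -4 + (34 - 1*10) = -4 + (34 - 10) = -4 + 24 = 20)
o = -1334 (o = -1278 - 2*28 = -1278 - 1*56 = -1278 - 56 = -1334)
F(X, h) = 4 + h²/10 (F(X, h) = 4 - h²/(-4 - 6) = 4 - h²/(-10) = 4 - h²*(-1)/10 = 4 - (-1)*h²/10 = 4 + h²/10)
F(9, w) + o = (4 + (⅒)*20²) - 1334 = (4 + (⅒)*400) - 1334 = (4 + 40) - 1334 = 44 - 1334 = -1290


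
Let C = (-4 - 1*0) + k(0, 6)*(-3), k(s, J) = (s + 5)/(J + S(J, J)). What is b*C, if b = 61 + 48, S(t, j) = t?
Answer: -2289/4 ≈ -572.25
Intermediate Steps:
k(s, J) = (5 + s)/(2*J) (k(s, J) = (s + 5)/(J + J) = (5 + s)/((2*J)) = (5 + s)*(1/(2*J)) = (5 + s)/(2*J))
C = -21/4 (C = (-4 - 1*0) + ((½)*(5 + 0)/6)*(-3) = (-4 + 0) + ((½)*(⅙)*5)*(-3) = -4 + (5/12)*(-3) = -4 - 5/4 = -21/4 ≈ -5.2500)
b = 109
b*C = 109*(-21/4) = -2289/4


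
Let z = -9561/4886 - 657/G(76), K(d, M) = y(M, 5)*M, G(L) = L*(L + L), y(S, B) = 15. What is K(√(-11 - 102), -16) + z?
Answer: -6829998027/28221536 ≈ -242.01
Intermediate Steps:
G(L) = 2*L² (G(L) = L*(2*L) = 2*L²)
K(d, M) = 15*M
z = -56829387/28221536 (z = -9561/4886 - 657/(2*76²) = -9561*1/4886 - 657/(2*5776) = -9561/4886 - 657/11552 = -56829387/28221536 ≈ -2.0137)
K(√(-11 - 102), -16) + z = 15*(-16) - 56829387/28221536 = -240 - 56829387/28221536 = -6829998027/28221536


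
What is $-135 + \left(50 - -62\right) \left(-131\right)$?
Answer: $-14807$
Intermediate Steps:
$-135 + \left(50 - -62\right) \left(-131\right) = -135 + \left(50 + 62\right) \left(-131\right) = -135 + 112 \left(-131\right) = -135 - 14672 = -14807$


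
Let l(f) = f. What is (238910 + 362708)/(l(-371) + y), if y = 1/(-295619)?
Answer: -88924855771/54837325 ≈ -1621.6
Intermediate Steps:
y = -1/295619 ≈ -3.3827e-6
(238910 + 362708)/(l(-371) + y) = (238910 + 362708)/(-371 - 1/295619) = 601618/(-109674650/295619) = 601618*(-295619/109674650) = -88924855771/54837325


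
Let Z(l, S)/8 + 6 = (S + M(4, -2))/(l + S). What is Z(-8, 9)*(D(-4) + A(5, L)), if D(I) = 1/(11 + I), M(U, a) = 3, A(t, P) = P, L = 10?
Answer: 3408/7 ≈ 486.86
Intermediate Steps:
Z(l, S) = -48 + 8*(3 + S)/(S + l) (Z(l, S) = -48 + 8*((S + 3)/(l + S)) = -48 + 8*((3 + S)/(S + l)) = -48 + 8*(3 + S)/(S + l))
Z(-8, 9)*(D(-4) + A(5, L)) = (8*(3 - 6*(-8) - 5*9)/(9 - 8))*(1/(11 - 4) + 10) = (8*(3 + 48 - 45)/1)*(1/7 + 10) = (8*1*6)*(⅐ + 10) = 48*(71/7) = 3408/7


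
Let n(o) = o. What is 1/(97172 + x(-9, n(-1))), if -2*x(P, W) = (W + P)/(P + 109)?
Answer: 20/1943441 ≈ 1.0291e-5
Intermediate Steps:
x(P, W) = -(P + W)/(2*(109 + P)) (x(P, W) = -(W + P)/(2*(P + 109)) = -(P + W)/(2*(109 + P)))
1/(97172 + x(-9, n(-1))) = 1/(97172 + (-1*(-9) - 1*(-1))/(2*(109 - 9))) = 1/(97172 + (1/2)*(9 + 1)/100) = 1/(97172 + (1/2)*(1/100)*10) = 1/(97172 + 1/20) = 1/(1943441/20) = 20/1943441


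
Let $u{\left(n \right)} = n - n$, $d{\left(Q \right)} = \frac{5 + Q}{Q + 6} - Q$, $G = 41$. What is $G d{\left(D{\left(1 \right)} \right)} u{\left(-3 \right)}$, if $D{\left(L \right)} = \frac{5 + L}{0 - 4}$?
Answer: $0$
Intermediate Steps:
$D{\left(L \right)} = - \frac{5}{4} - \frac{L}{4}$ ($D{\left(L \right)} = \frac{5 + L}{-4} = \left(5 + L\right) \left(- \frac{1}{4}\right) = - \frac{5}{4} - \frac{L}{4}$)
$d{\left(Q \right)} = - Q + \frac{5 + Q}{6 + Q}$ ($d{\left(Q \right)} = \frac{5 + Q}{6 + Q} - Q = - Q + \frac{5 + Q}{6 + Q}$)
$u{\left(n \right)} = 0$
$G d{\left(D{\left(1 \right)} \right)} u{\left(-3 \right)} = 41 \frac{5 - \left(- \frac{5}{4} - \frac{1}{4}\right)^{2} - 5 \left(- \frac{5}{4} - \frac{1}{4}\right)}{6 - \frac{3}{2}} \cdot 0 = 41 \frac{5 - \left(- \frac{3}{2}\right)^{2} - - \frac{15}{2}}{6 - \frac{3}{2}} \cdot 0 = 41 \frac{5 - \frac{9}{4} + \frac{15}{2}}{\frac{9}{2}} \cdot 0 = 41 \frac{2 \left(5 - \frac{9}{4} + \frac{15}{2}\right)}{9} \cdot 0 = 41 \cdot \frac{2}{9} \cdot \frac{41}{4} \cdot 0 = 41 \cdot \frac{41}{18} \cdot 0 = \frac{1681}{18} \cdot 0 = 0$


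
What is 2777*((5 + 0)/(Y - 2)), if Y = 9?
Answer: 13885/7 ≈ 1983.6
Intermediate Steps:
2777*((5 + 0)/(Y - 2)) = 2777*((5 + 0)/(9 - 2)) = 2777*(5/7) = 13885/7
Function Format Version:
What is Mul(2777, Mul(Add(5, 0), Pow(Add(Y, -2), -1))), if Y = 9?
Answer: Rational(13885, 7) ≈ 1983.6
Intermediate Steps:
Mul(2777, Mul(Add(5, 0), Pow(Add(Y, -2), -1))) = Mul(2777, Mul(Add(5, 0), Pow(Add(9, -2), -1))) = Mul(2777, Mul(5, Pow(7, -1))) = Mul(2777, Mul(5, Rational(1, 7))) = Mul(2777, Rational(5, 7)) = Rational(13885, 7)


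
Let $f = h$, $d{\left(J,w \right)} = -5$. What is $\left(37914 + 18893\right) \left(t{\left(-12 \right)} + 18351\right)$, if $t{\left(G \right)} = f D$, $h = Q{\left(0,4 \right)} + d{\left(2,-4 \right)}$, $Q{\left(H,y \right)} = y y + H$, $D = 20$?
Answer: $1054962797$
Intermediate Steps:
$Q{\left(H,y \right)} = H + y^{2}$ ($Q{\left(H,y \right)} = y^{2} + H = H + y^{2}$)
$h = 11$ ($h = \left(0 + 4^{2}\right) - 5 = \left(0 + 16\right) - 5 = 16 - 5 = 11$)
$f = 11$
$t{\left(G \right)} = 220$ ($t{\left(G \right)} = 11 \cdot 20 = 220$)
$\left(37914 + 18893\right) \left(t{\left(-12 \right)} + 18351\right) = \left(37914 + 18893\right) \left(220 + 18351\right) = 56807 \cdot 18571 = 1054962797$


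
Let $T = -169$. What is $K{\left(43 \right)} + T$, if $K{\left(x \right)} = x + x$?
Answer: $-83$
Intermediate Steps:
$K{\left(x \right)} = 2 x$
$K{\left(43 \right)} + T = 2 \cdot 43 - 169 = 86 - 169 = -83$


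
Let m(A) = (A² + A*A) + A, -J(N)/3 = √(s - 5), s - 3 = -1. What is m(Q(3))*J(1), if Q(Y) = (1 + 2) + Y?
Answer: -234*I*√3 ≈ -405.3*I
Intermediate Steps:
s = 2 (s = 3 - 1 = 2)
J(N) = -3*I*√3 (J(N) = -3*√(2 - 5) = -3*I*√3)
Q(Y) = 3 + Y
m(A) = A + 2*A² (m(A) = (A² + A²) + A = 2*A² + A = A + 2*A²)
m(Q(3))*J(1) = ((3 + 3)*(1 + 2*(3 + 3)))*(-3*I*√3) = (6*(1 + 2*6))*(-3*I*√3) = (6*(1 + 12))*(-3*I*√3) = (6*13)*(-3*I*√3) = 78*(-3*I*√3) = -234*I*√3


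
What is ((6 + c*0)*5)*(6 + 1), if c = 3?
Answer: 210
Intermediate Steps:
((6 + c*0)*5)*(6 + 1) = ((6 + 3*0)*5)*(6 + 1) = ((6 + 0)*5)*7 = (6*5)*7 = 30*7 = 210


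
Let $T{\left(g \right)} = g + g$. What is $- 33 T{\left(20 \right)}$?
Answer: $-1320$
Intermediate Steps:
$T{\left(g \right)} = 2 g$
$- 33 T{\left(20 \right)} = - 33 \cdot 2 \cdot 20 = \left(-33\right) 40 = -1320$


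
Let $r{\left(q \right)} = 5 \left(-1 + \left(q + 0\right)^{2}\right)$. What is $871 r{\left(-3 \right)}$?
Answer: $34840$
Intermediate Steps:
$r{\left(q \right)} = -5 + 5 q^{2}$ ($r{\left(q \right)} = 5 \left(-1 + q^{2}\right) = -5 + 5 q^{2}$)
$871 r{\left(-3 \right)} = 871 \left(-5 + 5 \left(-3\right)^{2}\right) = 871 \left(-5 + 5 \cdot 9\right) = 871 \left(-5 + 45\right) = 871 \cdot 40 = 34840$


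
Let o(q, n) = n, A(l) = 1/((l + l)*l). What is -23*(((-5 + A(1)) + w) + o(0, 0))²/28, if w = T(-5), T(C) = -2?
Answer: -3887/112 ≈ -34.705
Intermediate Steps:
w = -2
A(l) = 1/(2*l²) (A(l) = 1/(((2*l))*l) = (1/(2*l))/l = 1/(2*l²))
-23*(((-5 + A(1)) + w) + o(0, 0))²/28 = -23*(((-5 + (½)/1²) - 2) + 0)²/28 = -23*(((-5 + (½)*1) - 2) + 0)²*(1/28) = -23*(((-5 + ½) - 2) + 0)²*(1/28) = -23*((-9/2 - 2) + 0)²*(1/28) = -23*(-13/2 + 0)²*(1/28) = -23*(-13/2)²*(1/28) = -23*169/4*(1/28) = -3887/4*1/28 = -3887/112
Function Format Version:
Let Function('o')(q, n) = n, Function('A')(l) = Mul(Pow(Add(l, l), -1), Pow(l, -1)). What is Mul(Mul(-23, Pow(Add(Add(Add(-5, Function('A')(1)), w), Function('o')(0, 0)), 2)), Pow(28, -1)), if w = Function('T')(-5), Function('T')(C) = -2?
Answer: Rational(-3887, 112) ≈ -34.705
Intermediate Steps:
w = -2
Function('A')(l) = Mul(Rational(1, 2), Pow(l, -2)) (Function('A')(l) = Mul(Pow(Mul(2, l), -1), Pow(l, -1)) = Mul(Mul(Rational(1, 2), Pow(l, -1)), Pow(l, -1)) = Mul(Rational(1, 2), Pow(l, -2)))
Mul(Mul(-23, Pow(Add(Add(Add(-5, Function('A')(1)), w), Function('o')(0, 0)), 2)), Pow(28, -1)) = Mul(Mul(-23, Pow(Add(Add(Add(-5, Mul(Rational(1, 2), Pow(1, -2))), -2), 0), 2)), Pow(28, -1)) = Mul(Mul(-23, Pow(Add(Add(Add(-5, Mul(Rational(1, 2), 1)), -2), 0), 2)), Rational(1, 28)) = Mul(Mul(-23, Pow(Add(Add(Add(-5, Rational(1, 2)), -2), 0), 2)), Rational(1, 28)) = Mul(Mul(-23, Pow(Add(Add(Rational(-9, 2), -2), 0), 2)), Rational(1, 28)) = Mul(Mul(-23, Pow(Add(Rational(-13, 2), 0), 2)), Rational(1, 28)) = Mul(Mul(-23, Pow(Rational(-13, 2), 2)), Rational(1, 28)) = Mul(Mul(-23, Rational(169, 4)), Rational(1, 28)) = Mul(Rational(-3887, 4), Rational(1, 28)) = Rational(-3887, 112)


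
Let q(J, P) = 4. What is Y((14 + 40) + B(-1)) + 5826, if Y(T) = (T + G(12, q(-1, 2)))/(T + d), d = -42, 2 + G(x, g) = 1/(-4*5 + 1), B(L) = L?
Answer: 110782/19 ≈ 5830.6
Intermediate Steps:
G(x, g) = -39/19 (G(x, g) = -2 + 1/(-4*5 + 1) = -2 + 1/(-20 + 1) = -2 + 1/(-19) = -2 - 1/19 = -39/19)
Y(T) = (-39/19 + T)/(-42 + T) (Y(T) = (T - 39/19)/(T - 42) = (-39/19 + T)/(-42 + T))
Y((14 + 40) + B(-1)) + 5826 = (-39/19 + ((14 + 40) - 1))/(-42 + ((14 + 40) - 1)) + 5826 = (-39/19 + (54 - 1))/(-42 + (54 - 1)) + 5826 = (-39/19 + 53)/(-42 + 53) + 5826 = (968/19)/11 + 5826 = (1/11)*(968/19) + 5826 = 88/19 + 5826 = 110782/19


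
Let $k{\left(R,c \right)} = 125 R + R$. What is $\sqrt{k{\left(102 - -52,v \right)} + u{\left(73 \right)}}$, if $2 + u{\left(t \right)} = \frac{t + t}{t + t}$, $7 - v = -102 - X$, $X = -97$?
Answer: $\sqrt{19403} \approx 139.29$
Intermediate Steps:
$v = 12$ ($v = 7 - \left(-102 - -97\right) = 7 - \left(-102 + 97\right) = 7 - -5 = 7 + 5 = 12$)
$k{\left(R,c \right)} = 126 R$
$u{\left(t \right)} = -1$ ($u{\left(t \right)} = -2 + \frac{t + t}{t + t} = -2 + \frac{2 t}{2 t} = -2 + 2 t \frac{1}{2 t} = -2 + 1 = -1$)
$\sqrt{k{\left(102 - -52,v \right)} + u{\left(73 \right)}} = \sqrt{126 \left(102 - -52\right) - 1} = \sqrt{126 \left(102 + 52\right) - 1} = \sqrt{126 \cdot 154 - 1} = \sqrt{19404 - 1} = \sqrt{19403}$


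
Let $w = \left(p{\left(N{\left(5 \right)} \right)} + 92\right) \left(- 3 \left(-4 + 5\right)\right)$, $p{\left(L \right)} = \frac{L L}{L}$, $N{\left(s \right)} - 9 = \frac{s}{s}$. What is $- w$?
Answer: $306$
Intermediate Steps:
$N{\left(s \right)} = 10$ ($N{\left(s \right)} = 9 + \frac{s}{s} = 9 + 1 = 10$)
$p{\left(L \right)} = L$ ($p{\left(L \right)} = \frac{L^{2}}{L} = L$)
$w = -306$ ($w = \left(10 + 92\right) \left(- 3 \left(-4 + 5\right)\right) = 102 \left(\left(-3\right) 1\right) = 102 \left(-3\right) = -306$)
$- w = \left(-1\right) \left(-306\right) = 306$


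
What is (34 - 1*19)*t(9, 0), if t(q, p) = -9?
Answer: -135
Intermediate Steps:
(34 - 1*19)*t(9, 0) = (34 - 1*19)*(-9) = (34 - 19)*(-9) = 15*(-9) = -135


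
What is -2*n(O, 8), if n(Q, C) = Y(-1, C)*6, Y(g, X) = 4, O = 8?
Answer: -48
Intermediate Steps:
n(Q, C) = 24 (n(Q, C) = 4*6 = 24)
-2*n(O, 8) = -2*24 = -48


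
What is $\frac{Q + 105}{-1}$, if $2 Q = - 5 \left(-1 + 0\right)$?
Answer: $- \frac{215}{2} \approx -107.5$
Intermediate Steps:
$Q = \frac{5}{2}$ ($Q = \frac{\left(-5\right) \left(-1 + 0\right)}{2} = \frac{\left(-5\right) \left(-1\right)}{2} = \frac{1}{2} \cdot 5 = \frac{5}{2} \approx 2.5$)
$\frac{Q + 105}{-1} = \frac{\frac{5}{2} + 105}{-1} = \left(-1\right) \frac{215}{2} = - \frac{215}{2}$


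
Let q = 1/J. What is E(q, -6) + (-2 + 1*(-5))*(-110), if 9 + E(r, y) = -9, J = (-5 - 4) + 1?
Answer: 752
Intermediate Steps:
J = -8 (J = -9 + 1 = -8)
q = -1/8 (q = 1/(-8) = -1/8 ≈ -0.12500)
E(r, y) = -18 (E(r, y) = -9 - 9 = -18)
E(q, -6) + (-2 + 1*(-5))*(-110) = -18 + (-2 + 1*(-5))*(-110) = -18 + (-2 - 5)*(-110) = -18 - 7*(-110) = -18 + 770 = 752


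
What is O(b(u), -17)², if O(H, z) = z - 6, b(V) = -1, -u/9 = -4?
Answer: 529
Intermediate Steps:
u = 36 (u = -9*(-4) = 36)
O(H, z) = -6 + z
O(b(u), -17)² = (-6 - 17)² = (-23)² = 529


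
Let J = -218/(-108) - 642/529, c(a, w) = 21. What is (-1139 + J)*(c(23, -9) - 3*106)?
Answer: 357650491/1058 ≈ 3.3804e+5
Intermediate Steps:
J = 22993/28566 (J = -218*(-1/108) - 642*1/529 = 109/54 - 642/529 = 22993/28566 ≈ 0.80491)
(-1139 + J)*(c(23, -9) - 3*106) = (-1139 + 22993/28566)*(21 - 3*106) = -32513681*(21 - 318)/28566 = -32513681/28566*(-297) = 357650491/1058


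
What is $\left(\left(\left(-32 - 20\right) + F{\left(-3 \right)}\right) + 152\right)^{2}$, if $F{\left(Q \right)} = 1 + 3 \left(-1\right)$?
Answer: $9604$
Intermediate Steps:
$F{\left(Q \right)} = -2$ ($F{\left(Q \right)} = 1 - 3 = -2$)
$\left(\left(\left(-32 - 20\right) + F{\left(-3 \right)}\right) + 152\right)^{2} = \left(\left(\left(-32 - 20\right) - 2\right) + 152\right)^{2} = \left(\left(-52 - 2\right) + 152\right)^{2} = \left(-54 + 152\right)^{2} = 98^{2} = 9604$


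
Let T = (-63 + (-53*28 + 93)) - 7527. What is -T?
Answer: 8981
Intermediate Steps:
T = -8981 (T = (-63 + (-1484 + 93)) - 7527 = (-63 - 1391) - 7527 = -1454 - 7527 = -8981)
-T = -1*(-8981) = 8981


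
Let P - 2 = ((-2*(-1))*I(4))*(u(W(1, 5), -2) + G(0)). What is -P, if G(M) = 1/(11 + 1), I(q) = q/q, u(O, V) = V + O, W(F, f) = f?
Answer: -49/6 ≈ -8.1667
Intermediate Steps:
u(O, V) = O + V
I(q) = 1
G(M) = 1/12
P = 49/6 (P = 2 + (-2*(-1)*1)*((5 - 2) + 1/12) = 2 + (2*1)*(3 + 1/12) = 2 + 2*(37/12) = 2 + 37/6 = 49/6 ≈ 8.1667)
-P = -1*49/6 = -49/6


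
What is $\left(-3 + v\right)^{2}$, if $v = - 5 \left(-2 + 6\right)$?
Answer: $529$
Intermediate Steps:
$v = -20$ ($v = \left(-5\right) 4 = -20$)
$\left(-3 + v\right)^{2} = \left(-3 - 20\right)^{2} = \left(-23\right)^{2} = 529$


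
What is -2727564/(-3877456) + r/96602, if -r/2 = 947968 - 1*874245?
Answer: -3502582271/4256477324 ≈ -0.82288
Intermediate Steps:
r = -147446 (r = -2*(947968 - 1*874245) = -2*(947968 - 874245) = -2*73723 = -147446)
-2727564/(-3877456) + r/96602 = -2727564/(-3877456) - 147446/96602 = -2727564*(-1/3877456) - 147446*1/96602 = 681891/969364 - 73723/48301 = -3502582271/4256477324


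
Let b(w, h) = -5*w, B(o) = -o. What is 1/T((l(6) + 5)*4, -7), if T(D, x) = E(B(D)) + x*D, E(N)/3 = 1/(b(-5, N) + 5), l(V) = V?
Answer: -10/3079 ≈ -0.0032478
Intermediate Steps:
E(N) = 1/10 (E(N) = 3/(-5*(-5) + 5) = 3/(25 + 5) = 3/30 = 3*(1/30) = 1/10)
T(D, x) = 1/10 + D*x (T(D, x) = 1/10 + x*D = 1/10 + D*x)
1/T((l(6) + 5)*4, -7) = 1/(1/10 + ((6 + 5)*4)*(-7)) = 1/(1/10 + (11*4)*(-7)) = 1/(1/10 + 44*(-7)) = 1/(1/10 - 308) = 1/(-3079/10) = -10/3079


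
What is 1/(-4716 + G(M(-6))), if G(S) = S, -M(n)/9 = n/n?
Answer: -1/4725 ≈ -0.00021164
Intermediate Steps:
M(n) = -9 (M(n) = -9*n/n = -9*1 = -9)
1/(-4716 + G(M(-6))) = 1/(-4716 - 9) = 1/(-4725) = -1/4725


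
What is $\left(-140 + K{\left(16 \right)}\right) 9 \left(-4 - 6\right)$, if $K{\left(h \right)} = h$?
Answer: $11160$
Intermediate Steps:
$\left(-140 + K{\left(16 \right)}\right) 9 \left(-4 - 6\right) = \left(-140 + 16\right) 9 \left(-4 - 6\right) = - 124 \cdot 9 \left(-10\right) = \left(-124\right) \left(-90\right) = 11160$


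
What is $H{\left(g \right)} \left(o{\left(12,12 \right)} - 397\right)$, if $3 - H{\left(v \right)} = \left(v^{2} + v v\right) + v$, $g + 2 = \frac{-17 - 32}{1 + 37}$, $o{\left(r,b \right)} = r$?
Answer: $\frac{2133670}{361} \approx 5910.4$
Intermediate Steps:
$g = - \frac{125}{38}$ ($g = -2 + \frac{-17 - 32}{1 + 37} = -2 - \frac{49}{38} = - \frac{125}{38} \approx -3.2895$)
$H{\left(v \right)} = 3 - v - 2 v^{2}$ ($H{\left(v \right)} = 3 - \left(\left(v^{2} + v v\right) + v\right) = 3 - \left(\left(v^{2} + v^{2}\right) + v\right) = 3 - \left(2 v^{2} + v\right) = 3 - \left(v + 2 v^{2}\right) = 3 - v - 2 v^{2}$)
$H{\left(g \right)} \left(o{\left(12,12 \right)} - 397\right) = \left(3 - - \frac{125}{38} - 2 \left(- \frac{125}{38}\right)^{2}\right) \left(12 - 397\right) = \left(3 + \frac{125}{38} - \frac{15625}{722}\right) \left(-385\right) = \left(- \frac{5542}{361}\right) \left(-385\right) = \frac{2133670}{361}$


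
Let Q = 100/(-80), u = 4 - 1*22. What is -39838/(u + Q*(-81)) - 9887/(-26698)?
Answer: -4251087325/8890434 ≈ -478.16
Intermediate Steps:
u = -18 (u = 4 - 22 = -18)
Q = -5/4 (Q = 100*(-1/80) = -5/4 ≈ -1.2500)
-39838/(u + Q*(-81)) - 9887/(-26698) = -39838/(-18 - 5/4*(-81)) - 9887/(-26698) = -39838/(-18 + 405/4) - 9887*(-1/26698) = -39838/333/4 + 9887/26698 = -39838*4/333 + 9887/26698 = -159352/333 + 9887/26698 = -4251087325/8890434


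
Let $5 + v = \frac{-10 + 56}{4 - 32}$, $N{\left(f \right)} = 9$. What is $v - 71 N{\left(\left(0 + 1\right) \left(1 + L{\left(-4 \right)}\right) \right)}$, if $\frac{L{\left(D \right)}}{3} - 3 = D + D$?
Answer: $- \frac{9039}{14} \approx -645.64$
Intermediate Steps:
$L{\left(D \right)} = 9 + 6 D$ ($L{\left(D \right)} = 9 + 3 \left(D + D\right) = 9 + 3 \cdot 2 D = 9 + 6 D$)
$v = - \frac{93}{14}$ ($v = -5 + \frac{-10 + 56}{4 - 32} = -5 + \frac{46}{-28} = -5 + 46 \left(- \frac{1}{28}\right) = -5 - \frac{23}{14} = - \frac{93}{14} \approx -6.6429$)
$v - 71 N{\left(\left(0 + 1\right) \left(1 + L{\left(-4 \right)}\right) \right)} = - \frac{93}{14} - 639 = - \frac{9039}{14}$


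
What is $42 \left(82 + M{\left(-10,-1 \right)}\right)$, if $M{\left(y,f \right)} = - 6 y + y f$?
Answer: $6384$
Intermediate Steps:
$M{\left(y,f \right)} = - 6 y + f y$
$42 \left(82 + M{\left(-10,-1 \right)}\right) = 42 \left(82 - 10 \left(-6 - 1\right)\right) = 42 \left(82 - -70\right) = 42 \left(82 + 70\right) = 42 \cdot 152 = 6384$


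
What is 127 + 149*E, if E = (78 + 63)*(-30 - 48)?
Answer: -1638575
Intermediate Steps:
E = -10998 (E = 141*(-78) = -10998)
127 + 149*E = 127 + 149*(-10998) = 127 - 1638702 = -1638575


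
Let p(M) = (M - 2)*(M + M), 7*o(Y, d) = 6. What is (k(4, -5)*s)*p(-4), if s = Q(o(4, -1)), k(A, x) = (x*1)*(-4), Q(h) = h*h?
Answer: 34560/49 ≈ 705.31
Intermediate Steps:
o(Y, d) = 6/7 (o(Y, d) = (⅐)*6 = 6/7)
p(M) = 2*M*(-2 + M) (p(M) = (-2 + M)*(2*M) = 2*M*(-2 + M))
Q(h) = h²
k(A, x) = -4*x (k(A, x) = x*(-4) = -4*x)
s = 36/49 (s = (6/7)² = 36/49 ≈ 0.73469)
(k(4, -5)*s)*p(-4) = (-4*(-5)*(36/49))*(2*(-4)*(-2 - 4)) = (20*(36/49))*(2*(-4)*(-6)) = (720/49)*48 = 34560/49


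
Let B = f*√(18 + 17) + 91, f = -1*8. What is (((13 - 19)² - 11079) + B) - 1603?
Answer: -12555 - 8*√35 ≈ -12602.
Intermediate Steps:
f = -8
B = 91 - 8*√35 (B = -8*√(18 + 17) + 91 = -8*√35 + 91 = 91 - 8*√35 ≈ 43.671)
(((13 - 19)² - 11079) + B) - 1603 = (((13 - 19)² - 11079) + (91 - 8*√35)) - 1603 = (((-6)² - 11079) + (91 - 8*√35)) - 1603 = ((36 - 11079) + (91 - 8*√35)) - 1603 = (-11043 + (91 - 8*√35)) - 1603 = (-10952 - 8*√35) - 1603 = -12555 - 8*√35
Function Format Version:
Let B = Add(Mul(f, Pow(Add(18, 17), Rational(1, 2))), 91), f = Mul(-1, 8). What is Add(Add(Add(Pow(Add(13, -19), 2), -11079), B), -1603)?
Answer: Add(-12555, Mul(-8, Pow(35, Rational(1, 2)))) ≈ -12602.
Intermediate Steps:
f = -8
B = Add(91, Mul(-8, Pow(35, Rational(1, 2)))) (B = Add(Mul(-8, Pow(Add(18, 17), Rational(1, 2))), 91) = Add(Mul(-8, Pow(35, Rational(1, 2))), 91) = Add(91, Mul(-8, Pow(35, Rational(1, 2)))) ≈ 43.671)
Add(Add(Add(Pow(Add(13, -19), 2), -11079), B), -1603) = Add(Add(Add(Pow(Add(13, -19), 2), -11079), Add(91, Mul(-8, Pow(35, Rational(1, 2))))), -1603) = Add(Add(Add(Pow(-6, 2), -11079), Add(91, Mul(-8, Pow(35, Rational(1, 2))))), -1603) = Add(Add(Add(36, -11079), Add(91, Mul(-8, Pow(35, Rational(1, 2))))), -1603) = Add(Add(-11043, Add(91, Mul(-8, Pow(35, Rational(1, 2))))), -1603) = Add(Add(-10952, Mul(-8, Pow(35, Rational(1, 2)))), -1603) = Add(-12555, Mul(-8, Pow(35, Rational(1, 2))))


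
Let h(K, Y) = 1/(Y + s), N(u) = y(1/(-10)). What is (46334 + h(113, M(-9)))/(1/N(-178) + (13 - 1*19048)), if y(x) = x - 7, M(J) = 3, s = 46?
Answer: -161196057/66223255 ≈ -2.4341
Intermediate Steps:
y(x) = -7 + x
N(u) = -71/10 (N(u) = -7 + 1/(-10) = -7 - 1/10 = -71/10)
h(K, Y) = 1/(46 + Y) (h(K, Y) = 1/(Y + 46) = 1/(46 + Y))
(46334 + h(113, M(-9)))/(1/N(-178) + (13 - 1*19048)) = (46334 + 1/(46 + 3))/(1/(-71/10) + (13 - 1*19048)) = (46334 + 1/49)/(-10/71 + (13 - 19048)) = (46334 + 1/49)/(-10/71 - 19035) = 2270367/(49*(-1351495/71)) = (2270367/49)*(-71/1351495) = -161196057/66223255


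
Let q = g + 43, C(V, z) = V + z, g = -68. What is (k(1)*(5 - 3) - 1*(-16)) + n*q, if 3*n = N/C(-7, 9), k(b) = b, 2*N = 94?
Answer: -1067/6 ≈ -177.83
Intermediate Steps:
N = 47 (N = (½)*94 = 47)
q = -25 (q = -68 + 43 = -25)
n = 47/6 (n = (47/(-7 + 9))/3 = (47/2)/3 = (47*(½))/3 = (⅓)*(47/2) = 47/6 ≈ 7.8333)
(k(1)*(5 - 3) - 1*(-16)) + n*q = (1*(5 - 3) - 1*(-16)) + (47/6)*(-25) = (1*2 + 16) - 1175/6 = (2 + 16) - 1175/6 = 18 - 1175/6 = -1067/6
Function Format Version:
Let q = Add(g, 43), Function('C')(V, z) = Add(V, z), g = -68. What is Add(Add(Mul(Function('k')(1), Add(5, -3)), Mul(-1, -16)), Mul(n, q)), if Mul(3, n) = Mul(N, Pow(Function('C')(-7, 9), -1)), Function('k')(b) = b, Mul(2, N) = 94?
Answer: Rational(-1067, 6) ≈ -177.83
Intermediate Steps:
N = 47 (N = Mul(Rational(1, 2), 94) = 47)
q = -25 (q = Add(-68, 43) = -25)
n = Rational(47, 6) (n = Mul(Rational(1, 3), Mul(47, Pow(Add(-7, 9), -1))) = Mul(Rational(1, 3), Mul(47, Pow(2, -1))) = Mul(Rational(1, 3), Mul(47, Rational(1, 2))) = Mul(Rational(1, 3), Rational(47, 2)) = Rational(47, 6) ≈ 7.8333)
Add(Add(Mul(Function('k')(1), Add(5, -3)), Mul(-1, -16)), Mul(n, q)) = Add(Add(Mul(1, Add(5, -3)), Mul(-1, -16)), Mul(Rational(47, 6), -25)) = Add(Add(Mul(1, 2), 16), Rational(-1175, 6)) = Add(Add(2, 16), Rational(-1175, 6)) = Add(18, Rational(-1175, 6)) = Rational(-1067, 6)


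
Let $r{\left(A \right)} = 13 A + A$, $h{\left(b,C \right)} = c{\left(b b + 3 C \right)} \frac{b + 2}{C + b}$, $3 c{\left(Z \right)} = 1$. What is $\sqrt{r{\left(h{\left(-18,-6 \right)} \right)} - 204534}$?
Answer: $\frac{i \sqrt{1840778}}{3} \approx 452.25 i$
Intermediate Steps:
$c{\left(Z \right)} = \frac{1}{3}$ ($c{\left(Z \right)} = \frac{1}{3} \cdot 1 = \frac{1}{3}$)
$h{\left(b,C \right)} = \frac{2 + b}{3 \left(C + b\right)}$ ($h{\left(b,C \right)} = \frac{\left(b + 2\right) \frac{1}{C + b}}{3} = \frac{\left(2 + b\right) \frac{1}{C + b}}{3} = \frac{\frac{1}{C + b} \left(2 + b\right)}{3} = \frac{2 + b}{3 \left(C + b\right)}$)
$r{\left(A \right)} = 14 A$
$\sqrt{r{\left(h{\left(-18,-6 \right)} \right)} - 204534} = \sqrt{14 \frac{2 - 18}{3 \left(-6 - 18\right)} - 204534} = \sqrt{14 \cdot \frac{1}{3} \frac{1}{-24} \left(-16\right) - 204534} = \sqrt{14 \cdot \frac{1}{3} \left(- \frac{1}{24}\right) \left(-16\right) - 204534} = \sqrt{14 \cdot \frac{2}{9} - 204534} = \sqrt{\frac{28}{9} - 204534} = \sqrt{- \frac{1840778}{9}} = \frac{i \sqrt{1840778}}{3}$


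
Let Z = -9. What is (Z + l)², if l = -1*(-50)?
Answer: 1681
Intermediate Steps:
l = 50
(Z + l)² = (-9 + 50)² = 41² = 1681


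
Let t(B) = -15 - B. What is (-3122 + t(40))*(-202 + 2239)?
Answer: -6471549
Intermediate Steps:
(-3122 + t(40))*(-202 + 2239) = (-3122 + (-15 - 1*40))*(-202 + 2239) = (-3122 + (-15 - 40))*2037 = (-3122 - 55)*2037 = -3177*2037 = -6471549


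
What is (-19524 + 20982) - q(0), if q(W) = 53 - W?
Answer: 1405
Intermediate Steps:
(-19524 + 20982) - q(0) = (-19524 + 20982) - (53 - 1*0) = 1458 - (53 + 0) = 1458 - 1*53 = 1458 - 53 = 1405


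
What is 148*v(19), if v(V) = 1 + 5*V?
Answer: 14208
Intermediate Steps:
148*v(19) = 148*(1 + 5*19) = 148*(1 + 95) = 148*96 = 14208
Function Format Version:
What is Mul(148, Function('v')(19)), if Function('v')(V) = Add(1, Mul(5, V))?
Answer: 14208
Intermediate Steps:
Mul(148, Function('v')(19)) = Mul(148, Add(1, Mul(5, 19))) = Mul(148, Add(1, 95)) = Mul(148, 96) = 14208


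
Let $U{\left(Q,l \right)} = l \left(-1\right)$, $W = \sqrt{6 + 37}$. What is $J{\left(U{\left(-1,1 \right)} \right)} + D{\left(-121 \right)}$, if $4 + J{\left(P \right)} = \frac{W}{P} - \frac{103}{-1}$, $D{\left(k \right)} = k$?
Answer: $-22 - \sqrt{43} \approx -28.557$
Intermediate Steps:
$W = \sqrt{43} \approx 6.5574$
$U{\left(Q,l \right)} = - l$
$J{\left(P \right)} = 99 + \frac{\sqrt{43}}{P}$ ($J{\left(P \right)} = -4 + \left(\frac{\sqrt{43}}{P} - \frac{103}{-1}\right) = -4 + \left(\frac{\sqrt{43}}{P} - -103\right) = -4 + \left(\frac{\sqrt{43}}{P} + 103\right) = -4 + \left(103 + \frac{\sqrt{43}}{P}\right) = 99 + \frac{\sqrt{43}}{P}$)
$J{\left(U{\left(-1,1 \right)} \right)} + D{\left(-121 \right)} = \left(99 + \frac{\sqrt{43}}{\left(-1\right) 1}\right) - 121 = \left(99 + \frac{\sqrt{43}}{-1}\right) - 121 = \left(99 + \sqrt{43} \left(-1\right)\right) - 121 = \left(99 - \sqrt{43}\right) - 121 = -22 - \sqrt{43}$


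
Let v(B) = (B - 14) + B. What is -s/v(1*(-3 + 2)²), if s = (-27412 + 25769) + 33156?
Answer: 31513/12 ≈ 2626.1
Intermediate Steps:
v(B) = -14 + 2*B (v(B) = (-14 + B) + B = -14 + 2*B)
s = 31513 (s = -1643 + 33156 = 31513)
-s/v(1*(-3 + 2)²) = -31513/(-14 + 2*(1*(-3 + 2)²)) = -31513/(-14 + 2*(1*(-1)²)) = -31513/(-14 + 2*(1*1)) = -31513/(-14 + 2*1) = -31513/(-14 + 2) = -31513/(-12) = -31513*(-1)/12 = -1*(-31513/12) = 31513/12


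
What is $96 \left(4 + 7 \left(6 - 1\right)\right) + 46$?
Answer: $3790$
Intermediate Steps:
$96 \left(4 + 7 \left(6 - 1\right)\right) + 46 = 96 \left(4 + 7 \cdot 5\right) + 46 = 96 \left(4 + 35\right) + 46 = 96 \cdot 39 + 46 = 3744 + 46 = 3790$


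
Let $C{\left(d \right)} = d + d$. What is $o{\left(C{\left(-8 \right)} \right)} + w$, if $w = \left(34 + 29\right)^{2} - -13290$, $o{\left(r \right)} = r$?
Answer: $17243$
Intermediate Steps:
$C{\left(d \right)} = 2 d$
$w = 17259$ ($w = 63^{2} + 13290 = 3969 + 13290 = 17259$)
$o{\left(C{\left(-8 \right)} \right)} + w = 2 \left(-8\right) + 17259 = -16 + 17259 = 17243$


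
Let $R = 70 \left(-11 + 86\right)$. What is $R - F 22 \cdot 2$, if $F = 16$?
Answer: $4546$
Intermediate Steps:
$R = 5250$ ($R = 70 \cdot 75 = 5250$)
$R - F 22 \cdot 2 = 5250 - 16 \cdot 22 \cdot 2 = 5250 - 352 \cdot 2 = 5250 - 704 = 4546$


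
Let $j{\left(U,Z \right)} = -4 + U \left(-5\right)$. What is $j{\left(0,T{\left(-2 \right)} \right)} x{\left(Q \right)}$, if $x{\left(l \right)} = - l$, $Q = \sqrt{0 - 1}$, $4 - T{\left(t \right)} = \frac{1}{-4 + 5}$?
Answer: $4 i \approx 4.0 i$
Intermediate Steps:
$T{\left(t \right)} = 3$ ($T{\left(t \right)} = 4 - \frac{1}{-4 + 5} = 4 - 1^{-1} = 4 - 1 = 3$)
$j{\left(U,Z \right)} = -4 - 5 U$
$Q = i$ ($Q = \sqrt{-1} = i \approx 1.0 i$)
$j{\left(0,T{\left(-2 \right)} \right)} x{\left(Q \right)} = \left(-4 - 0\right) \left(- i\right) = \left(-4 + 0\right) \left(- i\right) = - 4 \left(- i\right) = 4 i$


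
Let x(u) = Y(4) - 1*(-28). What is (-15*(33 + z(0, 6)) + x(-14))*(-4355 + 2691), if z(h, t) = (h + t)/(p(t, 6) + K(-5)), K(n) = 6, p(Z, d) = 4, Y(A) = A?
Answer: 785408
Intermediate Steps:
x(u) = 32 (x(u) = 4 - 1*(-28) = 4 + 28 = 32)
z(h, t) = h/10 + t/10 (z(h, t) = (h + t)/(4 + 6) = (h + t)/10 = (h + t)*(⅒) = h/10 + t/10)
(-15*(33 + z(0, 6)) + x(-14))*(-4355 + 2691) = (-15*(33 + ((⅒)*0 + (⅒)*6)) + 32)*(-4355 + 2691) = (-15*(33 + (0 + ⅗)) + 32)*(-1664) = (-15*(33 + ⅗) + 32)*(-1664) = (-15*168/5 + 32)*(-1664) = (-504 + 32)*(-1664) = -472*(-1664) = 785408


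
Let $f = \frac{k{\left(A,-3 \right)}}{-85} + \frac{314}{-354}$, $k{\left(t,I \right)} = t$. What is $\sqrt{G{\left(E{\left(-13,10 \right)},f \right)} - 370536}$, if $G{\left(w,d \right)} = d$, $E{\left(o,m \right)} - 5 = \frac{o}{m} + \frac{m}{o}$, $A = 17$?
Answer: $\frac{i \sqrt{290213909970}}{885} \approx 608.72 i$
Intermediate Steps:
$E{\left(o,m \right)} = 5 + \frac{m}{o} + \frac{o}{m}$ ($E{\left(o,m \right)} = 5 + \left(\frac{o}{m} + \frac{m}{o}\right) = 5 + \left(\frac{m}{o} + \frac{o}{m}\right) = 5 + \frac{m}{o} + \frac{o}{m}$)
$f = - \frac{962}{885}$ ($f = \frac{17}{-85} + \frac{314}{-354} = 17 \left(- \frac{1}{85}\right) + 314 \left(- \frac{1}{354}\right) = - \frac{1}{5} - \frac{157}{177} = - \frac{962}{885} \approx -1.087$)
$\sqrt{G{\left(E{\left(-13,10 \right)},f \right)} - 370536} = \sqrt{- \frac{962}{885} - 370536} = \sqrt{- \frac{327925322}{885}} = \frac{i \sqrt{290213909970}}{885}$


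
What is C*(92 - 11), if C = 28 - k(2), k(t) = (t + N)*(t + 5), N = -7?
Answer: 5103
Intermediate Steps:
k(t) = (-7 + t)*(5 + t) (k(t) = (t - 7)*(t + 5) = (-7 + t)*(5 + t))
C = 63 (C = 28 - (-35 + 2² - 2*2) = 28 - (-35 + 4 - 4) = 28 - 1*(-35) = 28 + 35 = 63)
C*(92 - 11) = 63*(92 - 11) = 63*81 = 5103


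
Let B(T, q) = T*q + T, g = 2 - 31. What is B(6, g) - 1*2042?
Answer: -2210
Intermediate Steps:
g = -29
B(T, q) = T + T*q
B(6, g) - 1*2042 = 6*(1 - 29) - 1*2042 = 6*(-28) - 2042 = -168 - 2042 = -2210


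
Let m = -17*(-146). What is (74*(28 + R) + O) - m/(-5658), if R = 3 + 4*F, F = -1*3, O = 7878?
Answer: 26265677/2829 ≈ 9284.4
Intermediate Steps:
F = -3
m = 2482
R = -9 (R = 3 + 4*(-3) = 3 - 12 = -9)
(74*(28 + R) + O) - m/(-5658) = (74*(28 - 9) + 7878) - 2482/(-5658) = (74*19 + 7878) - 2482*(-1)/5658 = (1406 + 7878) - 1*(-1241/2829) = 9284 + 1241/2829 = 26265677/2829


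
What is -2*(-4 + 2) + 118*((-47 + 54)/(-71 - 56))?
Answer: -318/127 ≈ -2.5039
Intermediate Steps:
-2*(-4 + 2) + 118*((-47 + 54)/(-71 - 56)) = -2*(-2) + 118*(7/(-127)) = 4 + 118*(7*(-1/127)) = 4 + 118*(-7/127) = 4 - 826/127 = -318/127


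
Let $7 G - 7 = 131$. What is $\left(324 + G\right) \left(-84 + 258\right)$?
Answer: $\frac{418644}{7} \approx 59806.0$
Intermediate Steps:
$G = \frac{138}{7}$ ($G = 1 + \frac{1}{7} \cdot 131 = 1 + \frac{131}{7} = \frac{138}{7} \approx 19.714$)
$\left(324 + G\right) \left(-84 + 258\right) = \left(324 + \frac{138}{7}\right) \left(-84 + 258\right) = \frac{2406}{7} \cdot 174 = \frac{418644}{7}$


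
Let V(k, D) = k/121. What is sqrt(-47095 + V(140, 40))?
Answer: I*sqrt(5698355)/11 ≈ 217.01*I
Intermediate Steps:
V(k, D) = k/121 (V(k, D) = k*(1/121) = k/121)
sqrt(-47095 + V(140, 40)) = sqrt(-47095 + (1/121)*140) = sqrt(-47095 + 140/121) = sqrt(-5698355/121) = I*sqrt(5698355)/11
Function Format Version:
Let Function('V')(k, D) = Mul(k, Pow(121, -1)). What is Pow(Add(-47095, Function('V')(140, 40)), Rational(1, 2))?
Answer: Mul(Rational(1, 11), I, Pow(5698355, Rational(1, 2))) ≈ Mul(217.01, I)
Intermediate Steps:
Function('V')(k, D) = Mul(Rational(1, 121), k) (Function('V')(k, D) = Mul(k, Rational(1, 121)) = Mul(Rational(1, 121), k))
Pow(Add(-47095, Function('V')(140, 40)), Rational(1, 2)) = Pow(Add(-47095, Mul(Rational(1, 121), 140)), Rational(1, 2)) = Pow(Add(-47095, Rational(140, 121)), Rational(1, 2)) = Pow(Rational(-5698355, 121), Rational(1, 2)) = Mul(Rational(1, 11), I, Pow(5698355, Rational(1, 2)))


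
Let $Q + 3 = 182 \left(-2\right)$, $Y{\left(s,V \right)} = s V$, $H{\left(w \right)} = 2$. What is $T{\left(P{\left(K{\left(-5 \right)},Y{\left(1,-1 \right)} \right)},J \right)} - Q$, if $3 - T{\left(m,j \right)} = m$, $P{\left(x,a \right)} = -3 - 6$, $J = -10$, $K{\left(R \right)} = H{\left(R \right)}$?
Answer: $379$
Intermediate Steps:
$K{\left(R \right)} = 2$
$Y{\left(s,V \right)} = V s$
$P{\left(x,a \right)} = -9$ ($P{\left(x,a \right)} = -3 - 6 = -9$)
$T{\left(m,j \right)} = 3 - m$
$Q = -367$ ($Q = -3 + 182 \left(-2\right) = -3 - 364 = -367$)
$T{\left(P{\left(K{\left(-5 \right)},Y{\left(1,-1 \right)} \right)},J \right)} - Q = \left(3 - -9\right) - -367 = \left(3 + 9\right) + 367 = 12 + 367 = 379$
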